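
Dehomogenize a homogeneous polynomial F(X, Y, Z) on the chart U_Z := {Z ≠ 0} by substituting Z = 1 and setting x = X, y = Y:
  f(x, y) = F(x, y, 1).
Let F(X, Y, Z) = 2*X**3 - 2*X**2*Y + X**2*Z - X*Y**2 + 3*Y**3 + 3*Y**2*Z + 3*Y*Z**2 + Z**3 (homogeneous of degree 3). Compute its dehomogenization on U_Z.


f(x, y) = 2*x**3 - 2*x**2*y + x**2 - x*y**2 + 3*y**3 + 3*y**2 + 3*y + 1

On U_Z we set Z = 1. Each monomial c·X^i·Y^j·Z^k in F becomes c·x^i·y^j·1^k = c·x^i·y^j.
Substituting Z = 1: F(X, Y, 1) = 2*x**3 - 2*x**2*y + x**2 - x*y**2 + 3*y**3 + 3*y**2 + 3*y + 1.
Note: deg(f) ≤ deg(F) = 3; strict inequality happens when F is divisible by Z (lost terms).


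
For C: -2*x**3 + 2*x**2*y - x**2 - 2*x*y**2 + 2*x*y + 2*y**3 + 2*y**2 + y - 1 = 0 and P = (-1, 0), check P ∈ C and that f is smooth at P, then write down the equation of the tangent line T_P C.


Tangent line at P: -4*x + y - 4 = 0.

Step 1: f(-1, 0) = 0, so P lies on C.
Step 2: partial derivatives
  f_x(x, y) = -6*x**2 + 4*x*y - 2*x - 2*y**2 + 2*y, f_y(x, y) = 2*x**2 - 4*x*y + 2*x + 6*y**2 + 4*y + 1.
  f_x(P) = -4, f_y(P) = 1 (gradient nonzero, so P is smooth).
Step 3: tangent line at P: -4·(x − -1) + 1·(y − 0) = 0.
Expanding: -4*x + y - 4 = 0.


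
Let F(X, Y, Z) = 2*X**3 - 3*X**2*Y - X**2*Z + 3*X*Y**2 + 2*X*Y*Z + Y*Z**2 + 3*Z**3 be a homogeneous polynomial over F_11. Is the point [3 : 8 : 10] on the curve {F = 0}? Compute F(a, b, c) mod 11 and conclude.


F(3,8,10) ≡ 6 (mod 11); P is NOT on the curve.

Evaluate F(3, 8, 10) term-by-term (mod 11).
  2*X**3 ↦ 2·27·1·1 = 54
  -3*X**2*Y ↦ -3·9·8·1 = -216
  -X**2*Z ↦ -1·9·1·10 = -90
  3*X*Y**2 ↦ 3·3·64·1 = 576
  2*X*Y*Z ↦ 2·3·8·10 = 480
  Y*Z**2 ↦ 1·1·8·100 = 800
  3*Z**3 ↦ 3·1·1·1000 = 3000
Sum: F(3, 8, 10) = (54) + (-216) + (-90) + (576) + (480) + (800) + (3000) = 4604.
Reducing mod 11: 4604 ≡ 6 (mod 11).
Since F(a, b, c) ≡ 6 ≠ 0 (mod 11), P does NOT lie on the curve.


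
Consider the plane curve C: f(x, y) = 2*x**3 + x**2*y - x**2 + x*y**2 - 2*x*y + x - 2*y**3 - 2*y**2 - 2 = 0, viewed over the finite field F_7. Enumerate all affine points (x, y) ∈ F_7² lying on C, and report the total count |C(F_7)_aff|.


Affine F_7-points: {(1, 0), (1, 5), (2, 3), (2, 5), (2, 6), (6, 2)}; count = 6.

For each of the 49 pairs (x, y) ∈ F_7², evaluate f(x, y) mod 7. Record the zeros.
  x = 0: [0↦5, 1↦1, 2↦2, 3↦3, 4↦6, 5↦6, 6↦5]  zeros at y ∈ ∅
  x = 1: [0↦0, 1↦3, 2↦6, 3↦4, 4↦6, 5↦0, 6↦2]  zeros at y ∈ {0, 5}
  x = 2: [0↦5, 1↦3, 2↦3, 3↦0, 4↦3, 5↦0, 6↦0]  zeros at y ∈ {3, 5, 6}
  x = 3: [0↦4, 1↦6, 2↦5, 3↦3, 4↦2, 5↦4, 6↦4]  zeros at y ∈ ∅
  x = 4: [0↦2, 1↦3, 2↦3, 3↦4, 4↦1, 5↦3, 6↦5]  zeros at y ∈ ∅
  x = 5: [0↦4, 1↦6, 2↦2, 3↦1, 4↦5, 5↦2, 6↦1]  zeros at y ∈ ∅
  x = 6: [0↦1, 1↦6, 2↦0, 3↦6, 4↦5, 5↦6, 6↦4]  zeros at y ∈ {2}
Collecting zeros: affine points = {(1, 0), (1, 5), (2, 3), (2, 5), (2, 6), (6, 2)}.
Total count |C(F_7)_aff| = 6.


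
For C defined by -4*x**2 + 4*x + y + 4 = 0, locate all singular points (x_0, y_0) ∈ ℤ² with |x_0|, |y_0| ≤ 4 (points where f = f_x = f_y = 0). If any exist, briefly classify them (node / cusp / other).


No singular points in the scanned grid; C is smooth there.

Compute partial derivatives:
  f_x = 4 - 8*x.
  f_y = 1.
f_y = 1 is a nonzero constant, so f_y never vanishes: no point (x, y) can satisfy f = f_x = f_y = 0. In particular no (x, y) ∈ {−4, ..., 4}² is singular; the curve is smooth.


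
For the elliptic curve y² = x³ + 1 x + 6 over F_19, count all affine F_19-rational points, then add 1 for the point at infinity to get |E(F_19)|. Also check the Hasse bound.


Affine points = {(0, 5), (0, 14), (2, 4), (2, 15), (3, 6), (3, 13), (4, 6), (4, 13), (6, 0), (10, 3), (10, 16), (12, 6), (12, 13), (14, 3), (14, 16), (18, 2), (18, 17)}; affine count = 17; |E(F_19)| = 18.

Discriminant check: Δ ∝ 4a³ + 27b² = 4·1³ + 27·6² = 4·1 + 27·36 ≡ 7 (mod 19). Nonzero ⇒ E is nonsingular.
For each x ∈ F_19, compute rhs = x³ + 1·x + 6 mod 19, then count y ∈ F_19 with y² ≡ rhs.
  x = 0: rhs = 6, matching y values: 5, 14 (2 points).
  x = 1: rhs = 8, matching y values: none (0 points).
  x = 2: rhs = 16, matching y values: 4, 15 (2 points).
  x = 3: rhs = 17, matching y values: 6, 13 (2 points).
  x = 4: rhs = 17, matching y values: 6, 13 (2 points).
  x = 5: rhs = 3, matching y values: none (0 points).
  x = 6: rhs = 0, matching y values: 0 (1 points).
  x = 7: rhs = 14, matching y values: none (0 points).
  x = 8: rhs = 13, matching y values: none (0 points).
  x = 9: rhs = 3, matching y values: none (0 points).
  x = 10: rhs = 9, matching y values: 3, 16 (2 points).
  x = 11: rhs = 18, matching y values: none (0 points).
  x = 12: rhs = 17, matching y values: 6, 13 (2 points).
  x = 13: rhs = 12, matching y values: none (0 points).
  x = 14: rhs = 9, matching y values: 3, 16 (2 points).
  x = 15: rhs = 14, matching y values: none (0 points).
  x = 16: rhs = 14, matching y values: none (0 points).
  x = 17: rhs = 15, matching y values: none (0 points).
  x = 18: rhs = 4, matching y values: 2, 17 (2 points).
Total affine count: 17.
Full point count |E(F_19)| = 17 + 1 = 18.
Hasse bound: |18 − (19+1)| = |-2| = 2 ≤ 2√19 ≈ 8.7178 ✓.


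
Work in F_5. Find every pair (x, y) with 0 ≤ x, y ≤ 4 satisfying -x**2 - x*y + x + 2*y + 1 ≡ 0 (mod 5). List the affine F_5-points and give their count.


Affine F_5-points: {(0, 2), (1, 4), (3, 0), (4, 2)}; count = 4.

For each of the 25 pairs (x, y) ∈ F_5², evaluate f(x, y) mod 5. Record the zeros.
  x = 0: [0↦1, 1↦3, 2↦0, 3↦2, 4↦4]  zeros at y ∈ {2}
  x = 1: [0↦1, 1↦2, 2↦3, 3↦4, 4↦0]  zeros at y ∈ {4}
  x = 2: [0↦4, 1↦4, 2↦4, 3↦4, 4↦4]  zeros at y ∈ ∅
  x = 3: [0↦0, 1↦4, 2↦3, 3↦2, 4↦1]  zeros at y ∈ {0}
  x = 4: [0↦4, 1↦2, 2↦0, 3↦3, 4↦1]  zeros at y ∈ {2}
Collecting zeros: affine points = {(0, 2), (1, 4), (3, 0), (4, 2)}.
Total count |C(F_5)_aff| = 4.


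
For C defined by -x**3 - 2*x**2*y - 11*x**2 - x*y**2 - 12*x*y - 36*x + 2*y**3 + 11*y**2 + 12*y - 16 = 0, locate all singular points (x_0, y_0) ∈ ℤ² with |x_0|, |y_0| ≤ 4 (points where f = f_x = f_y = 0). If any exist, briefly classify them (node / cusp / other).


Singular points: {(-2, -2)}; classification: node.

Compute partial derivatives:
  f_x = -3*x**2 - 4*x*y - 22*x - y**2 - 12*y - 36.
  f_y = -2*x**2 - 2*x*y - 12*x + 6*y**2 + 22*y + 12.
Scan x_0 ∈ {−4, ..., 4}. For each x_0, f_y(x_0, y) is a polynomial in y; find its integer roots y ∈ {−4, ..., 4}, then test f_x and f at those candidates.
  x = -4: f_y(-4, y) = 6*y**2 + 30*y + 28; no integer root y with |y| ≤ 4.
  x = -3: f_y(-3, y) = 6*y**2 + 28*y + 30; vanishes at y ∈ {-3}. (-3, -3): f_x = -6 ≠ 0.
  x = -2: f_y(-2, y) = 6*y**2 + 26*y + 28; vanishes at y ∈ {-2}. (-2, -2): f_x = 0, f = 0 — SINGULAR.
  x = -1: f_y(-1, y) = 6*y**2 + 24*y + 22; no integer root y with |y| ≤ 4.
  x = 0: f_y(0, y) = 6*y**2 + 22*y + 12; vanishes at y ∈ {-3}. (0, -3): f_x = -9 ≠ 0.
  x = 1: f_y(1, y) = 6*y**2 + 20*y - 2; no integer root y with |y| ≤ 4.
  x = 2: f_y(2, y) = 6*y**2 + 18*y - 20; no integer root y with |y| ≤ 4.
  x = 3: f_y(3, y) = 6*y**2 + 16*y - 42; no integer root y with |y| ≤ 4.
  x = 4: f_y(4, y) = 6*y**2 + 14*y - 68; no integer root y with |y| ≤ 4.
Only singular point on the grid: (-2, -2).
Classify: substitute x = -2 + u, y = -2 + v and expand: f = -u**3 - 2*u**2*v - u**2 - u*v**2 + 2*v**3 + v**2.
No constant or linear terms (consistent with a singular point). Quadratic part: -u**2 + v**2. Cubic part: -u**3 - 2*u**2*v - u*v**2 + 2*v**3.
The quadratic part v**2 - u**2 = (v − u)(v + u) splits into two distinct linear factors, so there are two distinct tangent lines y − -2 = ±(x − -2) — this is a node (ordinary double point).
Classification: node.


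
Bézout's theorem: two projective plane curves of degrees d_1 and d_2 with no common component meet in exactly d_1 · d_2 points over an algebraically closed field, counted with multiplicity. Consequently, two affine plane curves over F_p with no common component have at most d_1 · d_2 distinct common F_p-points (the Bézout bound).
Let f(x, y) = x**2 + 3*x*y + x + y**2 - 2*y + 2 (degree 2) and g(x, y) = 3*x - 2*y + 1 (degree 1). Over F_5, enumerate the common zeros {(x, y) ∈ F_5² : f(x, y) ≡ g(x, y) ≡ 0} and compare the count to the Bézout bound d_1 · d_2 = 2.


Common zeros: {(0, 3), (1, 2)}; count = 2; Bézout bound = 2.

deg(f) = 2, deg(g) = 1, so Bézout bound = 2.
Scan x ∈ F_5. For each x, list the y ∈ F_5 with f(x, y) ≡ 0 and those with g(x, y) ≡ 0 (mod 5); the common zeros in that column are the intersection.
  x = 0: f ≡ 0 at y ∈ {3, 4}; g ≡ 0 at y ∈ {3}; common: {3}.
  x = 1: f ≡ 0 at y ∈ {2}; g ≡ 0 at y ∈ {2}; common: {2}.
  x = 2: f ≡ 0 at y ∈ {2, 4}; g ≡ 0 at y ∈ {1}; common: ∅.
  x = 3: f ≡ 0 at y ∈ ∅; g ≡ 0 at y ∈ {0}; common: ∅.
  x = 4: f ≡ 0 at y ∈ ∅; g ≡ 0 at y ∈ {4}; common: ∅.
Collecting: common zeros = {(0, 3), (1, 2)}, so the count is 2.
Comparison with the Bézout bound: 2 ≤ 2 = deg(f)·deg(g), as expected for curves with no common component (the bound is attained).


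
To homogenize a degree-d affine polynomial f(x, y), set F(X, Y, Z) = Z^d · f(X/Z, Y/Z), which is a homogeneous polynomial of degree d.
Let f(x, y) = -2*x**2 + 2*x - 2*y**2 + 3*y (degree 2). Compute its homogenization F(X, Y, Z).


F(X, Y, Z) = -2*X**2 + 2*X*Z - 2*Y**2 + 3*Y*Z

deg(f) = 2.
Substitute x = X/Z, y = Y/Z into f, then multiply by Z^2.
  monomial -2·x^2·y^0 ↦ -2·X^2·Y^0·Z^0.
  monomial 2·x^1·y^0 ↦ 2·X^1·Y^0·Z^1.
  monomial -2·x^0·y^2 ↦ -2·X^0·Y^2·Z^0.
  monomial 3·x^0·y^1 ↦ 3·X^0·Y^1·Z^1.
Collecting: F(X, Y, Z) = -2*X**2 + 2*X*Z - 2*Y**2 + 3*Y*Z.


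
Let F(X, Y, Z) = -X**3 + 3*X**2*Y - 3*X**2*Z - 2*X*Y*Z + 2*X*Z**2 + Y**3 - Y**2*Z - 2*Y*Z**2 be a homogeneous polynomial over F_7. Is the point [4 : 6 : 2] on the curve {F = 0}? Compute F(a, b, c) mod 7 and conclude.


F(4,6,2) ≡ 6 (mod 7); P is NOT on the curve.

Evaluate F(4, 6, 2) term-by-term (mod 7).
  -X**3 ↦ -1·64·1·1 = -64
  3*X**2*Y ↦ 3·16·6·1 = 288
  -3*X**2*Z ↦ -3·16·1·2 = -96
  -2*X*Y*Z ↦ -2·4·6·2 = -96
  2*X*Z**2 ↦ 2·4·1·4 = 32
  Y**3 ↦ 1·1·216·1 = 216
  -Y**2*Z ↦ -1·1·36·2 = -72
  -2*Y*Z**2 ↦ -2·1·6·4 = -48
Sum: F(4, 6, 2) = (-64) + (288) + (-96) + (-96) + (32) + (216) + (-72) + (-48) = 160.
Reducing mod 7: 160 ≡ 6 (mod 7).
Since F(a, b, c) ≡ 6 ≠ 0 (mod 7), P does NOT lie on the curve.


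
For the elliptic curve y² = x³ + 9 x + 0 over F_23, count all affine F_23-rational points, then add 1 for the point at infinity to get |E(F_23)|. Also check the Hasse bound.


Affine points = {(0, 0), (2, 7), (2, 16), (3, 10), (3, 13), (4, 10), (4, 13), (5, 3), (5, 20), (8, 3), (8, 20), (10, 3), (10, 20), (11, 2), (11, 21), (14, 8), (14, 15), (16, 10), (16, 13), (17, 11), (17, 12), (22, 6), (22, 17)}; affine count = 23; |E(F_23)| = 24.

Discriminant check: Δ ∝ 4a³ + 27b² = 4·9³ + 27·0² = 4·729 + 27·0 ≡ 18 (mod 23). Nonzero ⇒ E is nonsingular.
For each x ∈ F_23, compute rhs = x³ + 9·x + 0 mod 23, then count y ∈ F_23 with y² ≡ rhs.
  x = 0: rhs = 0, matching y values: 0 (1 points).
  x = 1: rhs = 10, matching y values: none (0 points).
  x = 2: rhs = 3, matching y values: 7, 16 (2 points).
  x = 3: rhs = 8, matching y values: 10, 13 (2 points).
  x = 4: rhs = 8, matching y values: 10, 13 (2 points).
  x = 5: rhs = 9, matching y values: 3, 20 (2 points).
  x = 6: rhs = 17, matching y values: none (0 points).
  x = 7: rhs = 15, matching y values: none (0 points).
  x = 8: rhs = 9, matching y values: 3, 20 (2 points).
  x = 9: rhs = 5, matching y values: none (0 points).
  x = 10: rhs = 9, matching y values: 3, 20 (2 points).
  x = 11: rhs = 4, matching y values: 2, 21 (2 points).
  x = 12: rhs = 19, matching y values: none (0 points).
  x = 13: rhs = 14, matching y values: none (0 points).
  x = 14: rhs = 18, matching y values: 8, 15 (2 points).
  x = 15: rhs = 14, matching y values: none (0 points).
  x = 16: rhs = 8, matching y values: 10, 13 (2 points).
  x = 17: rhs = 6, matching y values: 11, 12 (2 points).
  x = 18: rhs = 14, matching y values: none (0 points).
  x = 19: rhs = 15, matching y values: none (0 points).
  x = 20: rhs = 15, matching y values: none (0 points).
  x = 21: rhs = 20, matching y values: none (0 points).
  x = 22: rhs = 13, matching y values: 6, 17 (2 points).
Total affine count: 23.
Full point count |E(F_23)| = 23 + 1 = 24.
Hasse bound: |24 − (23+1)| = |0| = 0 ≤ 2√23 ≈ 9.5917 ✓.


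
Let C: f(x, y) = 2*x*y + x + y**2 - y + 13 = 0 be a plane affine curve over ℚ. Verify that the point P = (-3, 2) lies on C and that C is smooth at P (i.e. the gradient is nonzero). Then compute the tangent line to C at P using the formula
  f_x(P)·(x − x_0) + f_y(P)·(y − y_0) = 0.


Tangent line at P: 5*x - 3*y + 21 = 0.

Step 1: f(-3, 2) = 0, so P lies on C.
Step 2: partial derivatives
  f_x(x, y) = 2*y + 1, f_y(x, y) = 2*x + 2*y - 1.
  f_x(P) = 5, f_y(P) = -3 (gradient nonzero, so P is smooth).
Step 3: tangent line at P: 5·(x − -3) + -3·(y − 2) = 0.
Expanding: 5*x - 3*y + 21 = 0.


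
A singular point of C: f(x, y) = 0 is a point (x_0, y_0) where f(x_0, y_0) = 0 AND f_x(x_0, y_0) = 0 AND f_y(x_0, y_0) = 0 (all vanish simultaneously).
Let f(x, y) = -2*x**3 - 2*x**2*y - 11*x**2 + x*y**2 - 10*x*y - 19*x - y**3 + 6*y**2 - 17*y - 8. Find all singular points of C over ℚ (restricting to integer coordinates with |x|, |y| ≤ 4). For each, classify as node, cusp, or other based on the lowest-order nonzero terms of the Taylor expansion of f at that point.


Singular points: {(-2, 1)}; classification: node.

Compute partial derivatives:
  f_x = -6*x**2 - 4*x*y - 22*x + y**2 - 10*y - 19.
  f_y = -2*x**2 + 2*x*y - 10*x - 3*y**2 + 12*y - 17.
Scan x_0 ∈ {−4, ..., 4}. For each x_0, f_y(x_0, y) is a polynomial in y; find its integer roots y ∈ {−4, ..., 4}, then test f_x and f at those candidates.
  x = -4: f_y(-4, y) = -3*y**2 + 4*y - 9; no integer root y with |y| ≤ 4.
  x = -3: f_y(-3, y) = -3*y**2 + 6*y - 5; no integer root y with |y| ≤ 4.
  x = -2: f_y(-2, y) = -3*y**2 + 8*y - 5; vanishes at y ∈ {1}. (-2, 1): f_x = 0, f = 0 — SINGULAR.
  x = -1: f_y(-1, y) = -3*y**2 + 10*y - 9; no integer root y with |y| ≤ 4.
  x = 0: f_y(0, y) = -3*y**2 + 12*y - 17; no integer root y with |y| ≤ 4.
  x = 1: f_y(1, y) = -3*y**2 + 14*y - 29; no integer root y with |y| ≤ 4.
  x = 2: f_y(2, y) = -3*y**2 + 16*y - 45; no integer root y with |y| ≤ 4.
  x = 3: f_y(3, y) = -3*y**2 + 18*y - 65; no integer root y with |y| ≤ 4.
  x = 4: f_y(4, y) = -3*y**2 + 20*y - 89; no integer root y with |y| ≤ 4.
Only singular point on the grid: (-2, 1).
Classify: substitute x = -2 + u, y = 1 + v and expand: f = -2*u**3 - 2*u**2*v - u**2 + u*v**2 - v**3 + v**2.
No constant or linear terms (consistent with a singular point). Quadratic part: -u**2 + v**2. Cubic part: -2*u**3 - 2*u**2*v + u*v**2 - v**3.
The quadratic part v**2 - u**2 = (v − u)(v + u) splits into two distinct linear factors, so there are two distinct tangent lines y − 1 = ±(x − -2) — this is a node (ordinary double point).
Classification: node.


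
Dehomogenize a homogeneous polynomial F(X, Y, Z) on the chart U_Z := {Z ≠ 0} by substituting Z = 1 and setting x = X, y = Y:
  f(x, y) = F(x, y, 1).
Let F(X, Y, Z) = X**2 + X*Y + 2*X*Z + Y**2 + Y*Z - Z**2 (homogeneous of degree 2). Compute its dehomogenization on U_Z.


f(x, y) = x**2 + x*y + 2*x + y**2 + y - 1

On U_Z we set Z = 1. Each monomial c·X^i·Y^j·Z^k in F becomes c·x^i·y^j·1^k = c·x^i·y^j.
Substituting Z = 1: F(X, Y, 1) = x**2 + x*y + 2*x + y**2 + y - 1.
Note: deg(f) ≤ deg(F) = 2; strict inequality happens when F is divisible by Z (lost terms).


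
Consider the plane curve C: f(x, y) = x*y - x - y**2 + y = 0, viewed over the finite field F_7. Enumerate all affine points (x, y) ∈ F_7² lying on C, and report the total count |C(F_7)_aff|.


Affine F_7-points: {(0, 0), (0, 1), (1, 1), (2, 1), (2, 2), (3, 1), (3, 3), (4, 1), (4, 4), (5, 1), (5, 5), (6, 1), (6, 6)}; count = 13.

For each of the 49 pairs (x, y) ∈ F_7², evaluate f(x, y) mod 7. Record the zeros.
  x = 0: [0↦0, 1↦0, 2↦5, 3↦1, 4↦2, 5↦1, 6↦5]  zeros at y ∈ {0, 1}
  x = 1: [0↦6, 1↦0, 2↦6, 3↦3, 4↦5, 5↦5, 6↦3]  zeros at y ∈ {1}
  x = 2: [0↦5, 1↦0, 2↦0, 3↦5, 4↦1, 5↦2, 6↦1]  zeros at y ∈ {1, 2}
  x = 3: [0↦4, 1↦0, 2↦1, 3↦0, 4↦4, 5↦6, 6↦6]  zeros at y ∈ {1, 3}
  x = 4: [0↦3, 1↦0, 2↦2, 3↦2, 4↦0, 5↦3, 6↦4]  zeros at y ∈ {1, 4}
  x = 5: [0↦2, 1↦0, 2↦3, 3↦4, 4↦3, 5↦0, 6↦2]  zeros at y ∈ {1, 5}
  x = 6: [0↦1, 1↦0, 2↦4, 3↦6, 4↦6, 5↦4, 6↦0]  zeros at y ∈ {1, 6}
Collecting zeros: affine points = {(0, 0), (0, 1), (1, 1), (2, 1), (2, 2), (3, 1), (3, 3), (4, 1), (4, 4), (5, 1), (5, 5), (6, 1), (6, 6)}.
Total count |C(F_7)_aff| = 13.


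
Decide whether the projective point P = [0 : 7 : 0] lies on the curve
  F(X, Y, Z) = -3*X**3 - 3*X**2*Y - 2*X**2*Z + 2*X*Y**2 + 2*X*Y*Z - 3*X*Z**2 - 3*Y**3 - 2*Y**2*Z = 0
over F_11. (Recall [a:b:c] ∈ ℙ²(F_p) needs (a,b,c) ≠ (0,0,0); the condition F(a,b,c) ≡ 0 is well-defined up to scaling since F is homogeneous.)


F(0,7,0) ≡ 5 (mod 11); P is NOT on the curve.

Evaluate F(0, 7, 0) term-by-term (mod 11).
  -3*X**3 ↦ -3·0·1·1 = 0
  -3*X**2*Y ↦ -3·0·7·1 = 0
  -2*X**2*Z ↦ -2·0·1·0 = 0
  2*X*Y**2 ↦ 2·0·49·1 = 0
  2*X*Y*Z ↦ 2·0·7·0 = 0
  -3*X*Z**2 ↦ -3·0·1·0 = 0
  -3*Y**3 ↦ -3·1·343·1 = -1029
  -2*Y**2*Z ↦ -2·1·49·0 = 0
Sum: F(0, 7, 0) = (0) + (0) + (0) + (0) + (0) + (0) + (-1029) + (0) = -1029.
Reducing mod 11: -1029 ≡ 5 (mod 11).
Since F(a, b, c) ≡ 5 ≠ 0 (mod 11), P does NOT lie on the curve.


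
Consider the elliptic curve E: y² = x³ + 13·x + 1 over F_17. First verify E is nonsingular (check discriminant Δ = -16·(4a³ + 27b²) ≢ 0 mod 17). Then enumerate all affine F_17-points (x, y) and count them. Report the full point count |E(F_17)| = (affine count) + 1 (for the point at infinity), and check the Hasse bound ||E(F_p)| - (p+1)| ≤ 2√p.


Affine points = {(0, 1), (0, 16), (1, 7), (1, 10), (2, 1), (2, 16), (3, 4), (3, 13), (4, 7), (4, 10), (5, 2), (5, 15), (10, 3), (10, 14), (11, 8), (11, 9), (12, 7), (12, 10), (13, 2), (13, 15), (15, 1), (15, 16), (16, 2), (16, 15)}; affine count = 24; |E(F_17)| = 25.

Discriminant check: Δ ∝ 4a³ + 27b² = 4·13³ + 27·1² = 4·2197 + 27·1 ≡ 9 (mod 17). Nonzero ⇒ E is nonsingular.
For each x ∈ F_17, compute rhs = x³ + 13·x + 1 mod 17, then count y ∈ F_17 with y² ≡ rhs.
  x = 0: rhs = 1, matching y values: 1, 16 (2 points).
  x = 1: rhs = 15, matching y values: 7, 10 (2 points).
  x = 2: rhs = 1, matching y values: 1, 16 (2 points).
  x = 3: rhs = 16, matching y values: 4, 13 (2 points).
  x = 4: rhs = 15, matching y values: 7, 10 (2 points).
  x = 5: rhs = 4, matching y values: 2, 15 (2 points).
  x = 6: rhs = 6, matching y values: none (0 points).
  x = 7: rhs = 10, matching y values: none (0 points).
  x = 8: rhs = 5, matching y values: none (0 points).
  x = 9: rhs = 14, matching y values: none (0 points).
  x = 10: rhs = 9, matching y values: 3, 14 (2 points).
  x = 11: rhs = 13, matching y values: 8, 9 (2 points).
  x = 12: rhs = 15, matching y values: 7, 10 (2 points).
  x = 13: rhs = 4, matching y values: 2, 15 (2 points).
  x = 14: rhs = 3, matching y values: none (0 points).
  x = 15: rhs = 1, matching y values: 1, 16 (2 points).
  x = 16: rhs = 4, matching y values: 2, 15 (2 points).
Total affine count: 24.
Full point count |E(F_17)| = 24 + 1 = 25.
Hasse bound: |25 − (17+1)| = |7| = 7 ≤ 2√17 ≈ 8.2462 ✓.


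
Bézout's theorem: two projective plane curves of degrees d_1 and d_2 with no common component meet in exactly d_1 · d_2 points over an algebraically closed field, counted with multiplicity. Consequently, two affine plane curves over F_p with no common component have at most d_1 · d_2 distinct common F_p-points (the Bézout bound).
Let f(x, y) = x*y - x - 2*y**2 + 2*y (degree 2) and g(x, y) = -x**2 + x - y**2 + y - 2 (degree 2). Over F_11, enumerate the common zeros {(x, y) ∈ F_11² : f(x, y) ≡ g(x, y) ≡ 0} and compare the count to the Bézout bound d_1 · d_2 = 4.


Common zeros: {(5, 1), (7, 1)}; count = 2; Bézout bound = 4.

deg(f) = 2, deg(g) = 2, so Bézout bound = 4.
Scan x ∈ F_11. For each x, list the y ∈ F_11 with f(x, y) ≡ 0 and those with g(x, y) ≡ 0 (mod 11); the common zeros in that column are the intersection.
  x = 0: f ≡ 0 at y ∈ {0, 1}; g ≡ 0 at y ∈ {5, 7}; common: ∅.
  x = 1: f ≡ 0 at y ∈ {1, 6}; g ≡ 0 at y ∈ {5, 7}; common: ∅.
  x = 2: f ≡ 0 at y ∈ {1}; g ≡ 0 at y ∈ ∅; common: ∅.
  x = 3: f ≡ 0 at y ∈ {1, 7}; g ≡ 0 at y ∈ ∅; common: ∅.
  x = 4: f ≡ 0 at y ∈ {1, 2}; g ≡ 0 at y ∈ {6}; common: ∅.
  x = 5: f ≡ 0 at y ∈ {1, 8}; g ≡ 0 at y ∈ {0, 1}; common: {1}.
  x = 6: f ≡ 0 at y ∈ {1, 3}; g ≡ 0 at y ∈ {4, 8}; common: ∅.
  x = 7: f ≡ 0 at y ∈ {1, 9}; g ≡ 0 at y ∈ {0, 1}; common: {1}.
  x = 8: f ≡ 0 at y ∈ {1, 4}; g ≡ 0 at y ∈ {6}; common: ∅.
  x = 9: f ≡ 0 at y ∈ {1, 10}; g ≡ 0 at y ∈ ∅; common: ∅.
  x = 10: f ≡ 0 at y ∈ {1, 5}; g ≡ 0 at y ∈ ∅; common: ∅.
Collecting: common zeros = {(5, 1), (7, 1)}, so the count is 2.
Comparison with the Bézout bound: 2 ≤ 4 = deg(f)·deg(g), as expected for curves with no common component (the affine F_11-count falls short of the bound because intersections may lie at infinity, over extension fields, or carry multiplicity).


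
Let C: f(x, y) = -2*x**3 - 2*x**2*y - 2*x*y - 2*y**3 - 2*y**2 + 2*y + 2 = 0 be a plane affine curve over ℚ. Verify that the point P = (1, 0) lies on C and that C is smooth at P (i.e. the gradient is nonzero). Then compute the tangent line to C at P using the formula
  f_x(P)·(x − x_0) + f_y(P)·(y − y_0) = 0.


Tangent line at P: -6*x - 2*y + 6 = 0.

Step 1: f(1, 0) = 0, so P lies on C.
Step 2: partial derivatives
  f_x(x, y) = -6*x**2 - 4*x*y - 2*y, f_y(x, y) = -2*x**2 - 2*x - 6*y**2 - 4*y + 2.
  f_x(P) = -6, f_y(P) = -2 (gradient nonzero, so P is smooth).
Step 3: tangent line at P: -6·(x − 1) + -2·(y − 0) = 0.
Expanding: -6*x - 2*y + 6 = 0.


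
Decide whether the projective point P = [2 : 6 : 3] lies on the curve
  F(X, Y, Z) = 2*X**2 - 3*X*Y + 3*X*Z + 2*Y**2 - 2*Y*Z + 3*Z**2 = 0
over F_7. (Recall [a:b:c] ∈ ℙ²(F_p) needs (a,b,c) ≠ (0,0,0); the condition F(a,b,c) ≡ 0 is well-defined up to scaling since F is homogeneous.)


F(2,6,3) ≡ 4 (mod 7); P is NOT on the curve.

Evaluate F(2, 6, 3) term-by-term (mod 7).
  2*X**2 ↦ 2·4·1·1 = 8
  -3*X*Y ↦ -3·2·6·1 = -36
  3*X*Z ↦ 3·2·1·3 = 18
  2*Y**2 ↦ 2·1·36·1 = 72
  -2*Y*Z ↦ -2·1·6·3 = -36
  3*Z**2 ↦ 3·1·1·9 = 27
Sum: F(2, 6, 3) = (8) + (-36) + (18) + (72) + (-36) + (27) = 53.
Reducing mod 7: 53 ≡ 4 (mod 7).
Since F(a, b, c) ≡ 4 ≠ 0 (mod 7), P does NOT lie on the curve.


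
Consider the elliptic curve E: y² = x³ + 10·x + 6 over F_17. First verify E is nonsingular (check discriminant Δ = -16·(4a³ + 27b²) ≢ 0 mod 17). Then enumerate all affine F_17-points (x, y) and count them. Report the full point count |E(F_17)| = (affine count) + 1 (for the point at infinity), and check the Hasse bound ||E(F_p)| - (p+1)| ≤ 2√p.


Affine points = {(1, 0), (2, 0), (4, 5), (4, 12), (9, 3), (9, 14), (10, 1), (10, 16), (11, 6), (11, 11), (12, 1), (12, 16), (13, 2), (13, 15), (14, 0)}; affine count = 15; |E(F_17)| = 16.

Discriminant check: Δ ∝ 4a³ + 27b² = 4·10³ + 27·6² = 4·1000 + 27·36 ≡ 8 (mod 17). Nonzero ⇒ E is nonsingular.
For each x ∈ F_17, compute rhs = x³ + 10·x + 6 mod 17, then count y ∈ F_17 with y² ≡ rhs.
  x = 0: rhs = 6, matching y values: none (0 points).
  x = 1: rhs = 0, matching y values: 0 (1 points).
  x = 2: rhs = 0, matching y values: 0 (1 points).
  x = 3: rhs = 12, matching y values: none (0 points).
  x = 4: rhs = 8, matching y values: 5, 12 (2 points).
  x = 5: rhs = 11, matching y values: none (0 points).
  x = 6: rhs = 10, matching y values: none (0 points).
  x = 7: rhs = 11, matching y values: none (0 points).
  x = 8: rhs = 3, matching y values: none (0 points).
  x = 9: rhs = 9, matching y values: 3, 14 (2 points).
  x = 10: rhs = 1, matching y values: 1, 16 (2 points).
  x = 11: rhs = 2, matching y values: 6, 11 (2 points).
  x = 12: rhs = 1, matching y values: 1, 16 (2 points).
  x = 13: rhs = 4, matching y values: 2, 15 (2 points).
  x = 14: rhs = 0, matching y values: 0 (1 points).
  x = 15: rhs = 12, matching y values: none (0 points).
  x = 16: rhs = 12, matching y values: none (0 points).
Total affine count: 15.
Full point count |E(F_17)| = 15 + 1 = 16.
Hasse bound: |16 − (17+1)| = |-2| = 2 ≤ 2√17 ≈ 8.2462 ✓.


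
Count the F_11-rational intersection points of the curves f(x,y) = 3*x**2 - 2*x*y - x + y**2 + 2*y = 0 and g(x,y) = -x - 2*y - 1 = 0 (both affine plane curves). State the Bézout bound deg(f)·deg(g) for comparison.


Common zeros: ∅; count = 0; Bézout bound = 2.

deg(f) = 2, deg(g) = 1, so Bézout bound = 2.
Scan x ∈ F_11. For each x, list the y ∈ F_11 with f(x, y) ≡ 0 and those with g(x, y) ≡ 0 (mod 11); the common zeros in that column are the intersection.
  x = 0: f ≡ 0 at y ∈ {0, 9}; g ≡ 0 at y ∈ {5}; common: ∅.
  x = 1: f ≡ 0 at y ∈ {3, 8}; g ≡ 0 at y ∈ {10}; common: ∅.
  x = 2: f ≡ 0 at y ∈ ∅; g ≡ 0 at y ∈ {4}; common: ∅.
  x = 3: f ≡ 0 at y ∈ ∅; g ≡ 0 at y ∈ {9}; common: ∅.
  x = 4: f ≡ 0 at y ∈ {0, 6}; g ≡ 0 at y ∈ {3}; common: ∅.
  x = 5: f ≡ 0 at y ∈ {3, 5}; g ≡ 0 at y ∈ {8}; common: ∅.
  x = 6: f ≡ 0 at y ∈ {5}; g ≡ 0 at y ∈ {2}; common: ∅.
  x = 7: f ≡ 0 at y ∈ ∅; g ≡ 0 at y ∈ {7}; common: ∅.
  x = 8: f ≡ 0 at y ∈ ∅; g ≡ 0 at y ∈ {1}; common: ∅.
  x = 9: f ≡ 0 at y ∈ ∅; g ≡ 0 at y ∈ {6}; common: ∅.
  x = 10: f ≡ 0 at y ∈ {9}; g ≡ 0 at y ∈ {0}; common: ∅.
Collecting: common zeros = ∅, so the count is 0.
Comparison with the Bézout bound: 0 ≤ 2 = deg(f)·deg(g), as expected for curves with no common component (the affine F_11-count falls short of the bound because intersections may lie at infinity, over extension fields, or carry multiplicity).


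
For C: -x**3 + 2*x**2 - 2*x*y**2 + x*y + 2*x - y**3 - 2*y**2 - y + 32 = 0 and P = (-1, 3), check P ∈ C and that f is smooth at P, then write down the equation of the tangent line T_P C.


Tangent line at P: -20*x - 29*y + 67 = 0.

Step 1: f(-1, 3) = 0, so P lies on C.
Step 2: partial derivatives
  f_x(x, y) = -3*x**2 + 4*x - 2*y**2 + y + 2, f_y(x, y) = -4*x*y + x - 3*y**2 - 4*y - 1.
  f_x(P) = -20, f_y(P) = -29 (gradient nonzero, so P is smooth).
Step 3: tangent line at P: -20·(x − -1) + -29·(y − 3) = 0.
Expanding: -20*x - 29*y + 67 = 0.


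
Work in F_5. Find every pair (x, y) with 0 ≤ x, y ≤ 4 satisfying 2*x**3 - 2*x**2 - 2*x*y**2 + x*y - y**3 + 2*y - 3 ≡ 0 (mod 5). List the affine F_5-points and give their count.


Affine F_5-points: {(2, 0), (4, 1), (4, 2), (4, 4)}; count = 4.

For each of the 25 pairs (x, y) ∈ F_5², evaluate f(x, y) mod 5. Record the zeros.
  x = 0: [0↦2, 1↦3, 2↦3, 3↦1, 4↦1]  zeros at y ∈ ∅
  x = 1: [0↦2, 1↦2, 2↦2, 3↦1, 4↦3]  zeros at y ∈ ∅
  x = 2: [0↦0, 1↦4, 2↦4, 3↦4, 4↦3]  zeros at y ∈ {0}
  x = 3: [0↦3, 1↦1, 2↦1, 3↦2, 4↦3]  zeros at y ∈ ∅
  x = 4: [0↦3, 1↦0, 2↦0, 3↦2, 4↦0]  zeros at y ∈ {1, 2, 4}
Collecting zeros: affine points = {(2, 0), (4, 1), (4, 2), (4, 4)}.
Total count |C(F_5)_aff| = 4.


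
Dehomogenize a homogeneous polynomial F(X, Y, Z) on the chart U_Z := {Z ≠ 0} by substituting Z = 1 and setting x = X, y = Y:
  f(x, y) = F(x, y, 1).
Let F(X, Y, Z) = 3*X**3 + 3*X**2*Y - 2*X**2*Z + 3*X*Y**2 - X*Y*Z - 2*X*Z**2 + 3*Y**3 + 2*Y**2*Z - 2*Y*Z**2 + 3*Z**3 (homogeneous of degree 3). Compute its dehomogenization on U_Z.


f(x, y) = 3*x**3 + 3*x**2*y - 2*x**2 + 3*x*y**2 - x*y - 2*x + 3*y**3 + 2*y**2 - 2*y + 3

On U_Z we set Z = 1. Each monomial c·X^i·Y^j·Z^k in F becomes c·x^i·y^j·1^k = c·x^i·y^j.
Substituting Z = 1: F(X, Y, 1) = 3*x**3 + 3*x**2*y - 2*x**2 + 3*x*y**2 - x*y - 2*x + 3*y**3 + 2*y**2 - 2*y + 3.
Note: deg(f) ≤ deg(F) = 3; strict inequality happens when F is divisible by Z (lost terms).


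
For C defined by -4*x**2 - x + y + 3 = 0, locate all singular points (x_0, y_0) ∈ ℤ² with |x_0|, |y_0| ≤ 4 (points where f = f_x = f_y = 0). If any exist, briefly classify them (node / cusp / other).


No singular points in the scanned grid; C is smooth there.

Compute partial derivatives:
  f_x = -8*x - 1.
  f_y = 1.
f_y = 1 is a nonzero constant, so f_y never vanishes: no point (x, y) can satisfy f = f_x = f_y = 0. In particular no (x, y) ∈ {−4, ..., 4}² is singular; the curve is smooth.


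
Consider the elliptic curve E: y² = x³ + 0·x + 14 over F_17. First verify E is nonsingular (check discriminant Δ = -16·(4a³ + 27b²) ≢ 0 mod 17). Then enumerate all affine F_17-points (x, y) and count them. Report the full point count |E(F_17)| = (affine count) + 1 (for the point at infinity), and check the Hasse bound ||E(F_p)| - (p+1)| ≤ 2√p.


Affine points = {(1, 7), (1, 10), (6, 3), (6, 14), (7, 0), (8, 4), (8, 13), (11, 6), (11, 11), (12, 5), (12, 12), (13, 1), (13, 16), (14, 2), (14, 15), (16, 8), (16, 9)}; affine count = 17; |E(F_17)| = 18.

Discriminant check: Δ ∝ 4a³ + 27b² = 4·0³ + 27·14² = 4·0 + 27·196 ≡ 5 (mod 17). Nonzero ⇒ E is nonsingular.
For each x ∈ F_17, compute rhs = x³ + 0·x + 14 mod 17, then count y ∈ F_17 with y² ≡ rhs.
  x = 0: rhs = 14, matching y values: none (0 points).
  x = 1: rhs = 15, matching y values: 7, 10 (2 points).
  x = 2: rhs = 5, matching y values: none (0 points).
  x = 3: rhs = 7, matching y values: none (0 points).
  x = 4: rhs = 10, matching y values: none (0 points).
  x = 5: rhs = 3, matching y values: none (0 points).
  x = 6: rhs = 9, matching y values: 3, 14 (2 points).
  x = 7: rhs = 0, matching y values: 0 (1 points).
  x = 8: rhs = 16, matching y values: 4, 13 (2 points).
  x = 9: rhs = 12, matching y values: none (0 points).
  x = 10: rhs = 11, matching y values: none (0 points).
  x = 11: rhs = 2, matching y values: 6, 11 (2 points).
  x = 12: rhs = 8, matching y values: 5, 12 (2 points).
  x = 13: rhs = 1, matching y values: 1, 16 (2 points).
  x = 14: rhs = 4, matching y values: 2, 15 (2 points).
  x = 15: rhs = 6, matching y values: none (0 points).
  x = 16: rhs = 13, matching y values: 8, 9 (2 points).
Total affine count: 17.
Full point count |E(F_17)| = 17 + 1 = 18.
Hasse bound: |18 − (17+1)| = |0| = 0 ≤ 2√17 ≈ 8.2462 ✓.


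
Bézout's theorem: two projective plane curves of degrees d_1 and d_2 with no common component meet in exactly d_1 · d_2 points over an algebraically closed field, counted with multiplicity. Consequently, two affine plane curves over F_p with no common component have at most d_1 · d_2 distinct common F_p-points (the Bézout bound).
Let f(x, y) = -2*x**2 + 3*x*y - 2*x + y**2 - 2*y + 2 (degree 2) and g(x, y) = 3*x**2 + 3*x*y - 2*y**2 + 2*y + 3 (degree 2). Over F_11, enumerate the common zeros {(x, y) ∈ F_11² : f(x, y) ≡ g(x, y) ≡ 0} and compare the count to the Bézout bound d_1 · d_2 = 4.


Common zeros: {(6, 8)}; count = 1; Bézout bound = 4.

deg(f) = 2, deg(g) = 2, so Bézout bound = 4.
Scan x ∈ F_11. For each x, list the y ∈ F_11 with f(x, y) ≡ 0 and those with g(x, y) ≡ 0 (mod 11); the common zeros in that column are the intersection.
  x = 0: f ≡ 0 at y ∈ ∅; g ≡ 0 at y ∈ ∅; common: ∅.
  x = 1: f ≡ 0 at y ∈ {1, 9}; g ≡ 0 at y ∈ ∅; common: ∅.
  x = 2: f ≡ 0 at y ∈ {3, 4}; g ≡ 0 at y ∈ ∅; common: ∅.
  x = 3: f ≡ 0 at y ∈ {0, 4}; g ≡ 0 at y ∈ {2, 9}; common: ∅.
  x = 4: f ≡ 0 at y ∈ ∅; g ≡ 0 at y ∈ ∅; common: ∅.
  x = 5: f ≡ 0 at y ∈ {1, 8}; g ≡ 0 at y ∈ {7}; common: ∅.
  x = 6: f ≡ 0 at y ∈ {8, 9}; g ≡ 0 at y ∈ {2, 8}; common: {8}.
  x = 7: f ≡ 0 at y ∈ {0, 3}; g ≡ 0 at y ∈ ∅; common: ∅.
  x = 8: f ≡ 0 at y ∈ ∅; g ≡ 0 at y ∈ {5, 8}; common: ∅.
  x = 9: f ≡ 0 at y ∈ ∅; g ≡ 0 at y ∈ {4, 5}; common: ∅.
  x = 10: f ≡ 0 at y ∈ ∅; g ≡ 0 at y ∈ {7, 9}; common: ∅.
Collecting: common zeros = {(6, 8)}, so the count is 1.
Comparison with the Bézout bound: 1 ≤ 4 = deg(f)·deg(g), as expected for curves with no common component (the affine F_11-count falls short of the bound because intersections may lie at infinity, over extension fields, or carry multiplicity).


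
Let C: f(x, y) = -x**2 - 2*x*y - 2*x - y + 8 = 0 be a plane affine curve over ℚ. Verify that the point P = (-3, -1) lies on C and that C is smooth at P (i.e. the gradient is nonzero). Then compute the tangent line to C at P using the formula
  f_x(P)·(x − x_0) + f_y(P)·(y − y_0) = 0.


Tangent line at P: 6*x + 5*y + 23 = 0.

Step 1: f(-3, -1) = 0, so P lies on C.
Step 2: partial derivatives
  f_x(x, y) = -2*x - 2*y - 2, f_y(x, y) = -2*x - 1.
  f_x(P) = 6, f_y(P) = 5 (gradient nonzero, so P is smooth).
Step 3: tangent line at P: 6·(x − -3) + 5·(y − -1) = 0.
Expanding: 6*x + 5*y + 23 = 0.


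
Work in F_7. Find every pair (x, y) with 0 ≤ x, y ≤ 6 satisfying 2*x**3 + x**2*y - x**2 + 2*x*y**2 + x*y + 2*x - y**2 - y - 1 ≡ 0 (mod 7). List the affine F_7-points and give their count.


Affine F_7-points: {(0, 2), (0, 4), (1, 3), (4, 0)}; count = 4.

For each of the 49 pairs (x, y) ∈ F_7², evaluate f(x, y) mod 7. Record the zeros.
  x = 0: [0↦6, 1↦4, 2↦0, 3↦1, 4↦0, 5↦4, 6↦6]  zeros at y ∈ {2, 4}
  x = 1: [0↦2, 1↦4, 2↦1, 3↦0, 4↦1, 5↦4, 6↦2]  zeros at y ∈ {3}
  x = 2: [0↦1, 1↦2, 2↦2, 3↦1, 4↦6, 5↦3, 6↦6]  zeros at y ∈ ∅
  x = 3: [0↦1, 1↦3, 2↦1, 3↦2, 4↦6, 5↦6, 6↦2]  zeros at y ∈ ∅
  x = 4: [0↦0, 1↦5, 2↦3, 3↦1, 4↦6, 5↦4, 6↦2]  zeros at y ∈ {0}
  x = 5: [0↦3, 1↦6, 2↦6, 3↦3, 4↦4, 5↦2, 6↦4]  zeros at y ∈ ∅
  x = 6: [0↦1, 1↦4, 2↦1, 3↦6, 4↦5, 5↦5, 6↦6]  zeros at y ∈ ∅
Collecting zeros: affine points = {(0, 2), (0, 4), (1, 3), (4, 0)}.
Total count |C(F_7)_aff| = 4.


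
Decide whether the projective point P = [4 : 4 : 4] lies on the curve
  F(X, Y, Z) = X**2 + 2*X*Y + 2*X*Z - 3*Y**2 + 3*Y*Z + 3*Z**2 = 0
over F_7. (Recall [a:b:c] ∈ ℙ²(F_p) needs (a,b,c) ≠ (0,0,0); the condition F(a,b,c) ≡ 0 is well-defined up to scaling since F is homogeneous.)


F(4,4,4) ≡ 2 (mod 7); P is NOT on the curve.

Evaluate F(4, 4, 4) term-by-term (mod 7).
  X**2 ↦ 1·16·1·1 = 16
  2*X*Y ↦ 2·4·4·1 = 32
  2*X*Z ↦ 2·4·1·4 = 32
  -3*Y**2 ↦ -3·1·16·1 = -48
  3*Y*Z ↦ 3·1·4·4 = 48
  3*Z**2 ↦ 3·1·1·16 = 48
Sum: F(4, 4, 4) = (16) + (32) + (32) + (-48) + (48) + (48) = 128.
Reducing mod 7: 128 ≡ 2 (mod 7).
Since F(a, b, c) ≡ 2 ≠ 0 (mod 7), P does NOT lie on the curve.


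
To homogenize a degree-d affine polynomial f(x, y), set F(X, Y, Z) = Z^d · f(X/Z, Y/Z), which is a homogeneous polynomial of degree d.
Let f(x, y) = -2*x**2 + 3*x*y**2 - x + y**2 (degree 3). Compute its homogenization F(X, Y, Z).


F(X, Y, Z) = -2*X**2*Z + 3*X*Y**2 - X*Z**2 + Y**2*Z

deg(f) = 3.
Substitute x = X/Z, y = Y/Z into f, then multiply by Z^3.
  monomial -2·x^2·y^0 ↦ -2·X^2·Y^0·Z^1.
  monomial 3·x^1·y^2 ↦ 3·X^1·Y^2·Z^0.
  monomial -1·x^1·y^0 ↦ -1·X^1·Y^0·Z^2.
  monomial 1·x^0·y^2 ↦ 1·X^0·Y^2·Z^1.
Collecting: F(X, Y, Z) = -2*X**2*Z + 3*X*Y**2 - X*Z**2 + Y**2*Z.


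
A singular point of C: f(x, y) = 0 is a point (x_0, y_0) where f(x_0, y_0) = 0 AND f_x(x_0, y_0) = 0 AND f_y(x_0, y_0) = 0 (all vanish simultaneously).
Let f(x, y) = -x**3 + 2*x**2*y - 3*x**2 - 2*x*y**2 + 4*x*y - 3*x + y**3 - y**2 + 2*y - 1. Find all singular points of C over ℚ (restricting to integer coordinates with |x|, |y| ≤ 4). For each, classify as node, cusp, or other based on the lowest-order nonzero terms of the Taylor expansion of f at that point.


Singular points: {(-1, 0)}; classification: cusp.

Compute partial derivatives:
  f_x = -3*x**2 + 4*x*y - 6*x - 2*y**2 + 4*y - 3.
  f_y = 2*x**2 - 4*x*y + 4*x + 3*y**2 - 2*y + 2.
Scan x_0 ∈ {−4, ..., 4}. For each x_0, f_y(x_0, y) is a polynomial in y; find its integer roots y ∈ {−4, ..., 4}, then test f_x and f at those candidates.
  x = -4: f_y(-4, y) = 3*y**2 + 14*y + 18; no integer root y with |y| ≤ 4.
  x = -3: f_y(-3, y) = 3*y**2 + 10*y + 8; vanishes at y ∈ {-2}. (-3, -2): f_x = -4 ≠ 0.
  x = -2: f_y(-2, y) = 3*y**2 + 6*y + 2; no integer root y with |y| ≤ 4.
  x = -1: f_y(-1, y) = 3*y**2 + 2*y; vanishes at y ∈ {0}. (-1, 0): f_x = 0, f = 0 — SINGULAR.
  x = 0: f_y(0, y) = 3*y**2 - 2*y + 2; no integer root y with |y| ≤ 4.
  x = 1: f_y(1, y) = 3*y**2 - 6*y + 8; no integer root y with |y| ≤ 4.
  x = 2: f_y(2, y) = 3*y**2 - 10*y + 18; no integer root y with |y| ≤ 4.
  x = 3: f_y(3, y) = 3*y**2 - 14*y + 32; no integer root y with |y| ≤ 4.
  x = 4: f_y(4, y) = 3*y**2 - 18*y + 50; no integer root y with |y| ≤ 4.
Only singular point on the grid: (-1, 0).
Classify: substitute x = -1 + u, y = 0 + v and expand: f = -u**3 + 2*u**2*v - 2*u*v**2 + v**3 + v**2.
No constant or linear terms (consistent with a singular point). Quadratic part: v**2. Cubic part: -u**3 + 2*u**2*v - 2*u*v**2 + v**3.
The quadratic part v**2 is a perfect square, so there is a single (double) tangent line v = 0, i.e. y = 0. Restricting the cubic part to that line (v = 0) leaves -u**3 ≠ 0, so f is not divisible by v and the branch is v² ≈ u**3 to lowest order — this is a cusp.
Classification: cusp.


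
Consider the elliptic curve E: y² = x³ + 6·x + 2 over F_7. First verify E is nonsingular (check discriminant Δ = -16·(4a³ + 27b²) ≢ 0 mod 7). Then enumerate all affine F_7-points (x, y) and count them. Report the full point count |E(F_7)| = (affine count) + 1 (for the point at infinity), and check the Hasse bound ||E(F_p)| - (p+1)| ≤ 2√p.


Affine points = {(0, 3), (0, 4), (1, 3), (1, 4), (2, 1), (2, 6), (6, 3), (6, 4)}; affine count = 8; |E(F_7)| = 9.

Discriminant check: Δ ∝ 4a³ + 27b² = 4·6³ + 27·2² = 4·216 + 27·4 ≡ 6 (mod 7). Nonzero ⇒ E is nonsingular.
For each x ∈ F_7, compute rhs = x³ + 6·x + 2 mod 7, then count y ∈ F_7 with y² ≡ rhs.
  x = 0: rhs = 2, matching y values: 3, 4 (2 points).
  x = 1: rhs = 2, matching y values: 3, 4 (2 points).
  x = 2: rhs = 1, matching y values: 1, 6 (2 points).
  x = 3: rhs = 5, matching y values: none (0 points).
  x = 4: rhs = 6, matching y values: none (0 points).
  x = 5: rhs = 3, matching y values: none (0 points).
  x = 6: rhs = 2, matching y values: 3, 4 (2 points).
Total affine count: 8.
Full point count |E(F_7)| = 8 + 1 = 9.
Hasse bound: |9 − (7+1)| = |1| = 1 ≤ 2√7 ≈ 5.2915 ✓.


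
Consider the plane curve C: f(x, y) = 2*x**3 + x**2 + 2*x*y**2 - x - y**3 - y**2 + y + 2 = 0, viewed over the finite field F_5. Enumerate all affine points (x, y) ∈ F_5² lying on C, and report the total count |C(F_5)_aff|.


Affine F_5-points: {(1, 1), (1, 4), (2, 0)}; count = 3.

For each of the 25 pairs (x, y) ∈ F_5², evaluate f(x, y) mod 5. Record the zeros.
  x = 0: [0↦2, 1↦1, 2↦2, 3↦4, 4↦1]  zeros at y ∈ ∅
  x = 1: [0↦4, 1↦0, 2↦2, 3↦4, 4↦0]  zeros at y ∈ {1, 4}
  x = 2: [0↦0, 1↦3, 2↦1, 3↦3, 4↦3]  zeros at y ∈ {0}
  x = 3: [0↦2, 1↦2, 2↦1, 3↦3, 4↦2]  zeros at y ∈ ∅
  x = 4: [0↦2, 1↦4, 2↦4, 3↦1, 4↦4]  zeros at y ∈ ∅
Collecting zeros: affine points = {(1, 1), (1, 4), (2, 0)}.
Total count |C(F_5)_aff| = 3.


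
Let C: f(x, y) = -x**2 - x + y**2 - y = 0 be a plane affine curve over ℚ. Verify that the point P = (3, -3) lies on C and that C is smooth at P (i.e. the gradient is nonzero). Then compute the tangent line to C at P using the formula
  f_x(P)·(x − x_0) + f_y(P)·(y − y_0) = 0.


Tangent line at P: -7*x - 7*y = 0.

Step 1: f(3, -3) = 0, so P lies on C.
Step 2: partial derivatives
  f_x(x, y) = -2*x - 1, f_y(x, y) = 2*y - 1.
  f_x(P) = -7, f_y(P) = -7 (gradient nonzero, so P is smooth).
Step 3: tangent line at P: -7·(x − 3) + -7·(y − -3) = 0.
Expanding: -7*x - 7*y = 0.
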